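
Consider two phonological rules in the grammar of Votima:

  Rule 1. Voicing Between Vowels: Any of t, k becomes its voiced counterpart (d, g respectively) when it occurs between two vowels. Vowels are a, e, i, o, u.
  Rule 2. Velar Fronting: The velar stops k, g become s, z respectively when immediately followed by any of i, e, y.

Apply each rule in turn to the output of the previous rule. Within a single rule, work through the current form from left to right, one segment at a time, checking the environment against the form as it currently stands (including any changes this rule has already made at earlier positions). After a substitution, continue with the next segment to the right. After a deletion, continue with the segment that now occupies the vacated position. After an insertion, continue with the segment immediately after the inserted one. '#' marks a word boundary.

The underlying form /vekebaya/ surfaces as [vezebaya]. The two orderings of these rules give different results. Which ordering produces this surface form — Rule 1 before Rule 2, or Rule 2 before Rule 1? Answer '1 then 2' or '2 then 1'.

1 then 2

Order 1 then 2:
  1 Voicing Between Vowels: [vekebaya] → [vegebaya]
  2 Velar Fronting: [vegebaya] → [vezebaya]
  result: [vezebaya]
Order 2 then 1:
  2 Velar Fronting: [vekebaya] → [vesebaya]
  1 Voicing Between Vowels: no change — [vesebaya]
  result: [vesebaya]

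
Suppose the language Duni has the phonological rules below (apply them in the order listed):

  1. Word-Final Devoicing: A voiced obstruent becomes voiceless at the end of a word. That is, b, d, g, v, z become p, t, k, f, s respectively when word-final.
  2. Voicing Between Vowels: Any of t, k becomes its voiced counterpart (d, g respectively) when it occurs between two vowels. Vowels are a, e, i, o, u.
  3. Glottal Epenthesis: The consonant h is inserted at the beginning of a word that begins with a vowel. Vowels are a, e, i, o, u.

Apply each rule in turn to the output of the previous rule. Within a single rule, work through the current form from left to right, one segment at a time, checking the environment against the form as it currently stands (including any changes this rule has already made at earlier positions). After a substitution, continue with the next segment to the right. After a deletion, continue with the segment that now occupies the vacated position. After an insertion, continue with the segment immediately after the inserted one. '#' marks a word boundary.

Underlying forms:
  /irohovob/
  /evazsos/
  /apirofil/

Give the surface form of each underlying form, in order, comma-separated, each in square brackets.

[hirohovop], [hevazsos], [hapirofil]

/irohovob/:
  1 Word-Final Devoicing: [irohovob] → [irohovop]
  2 Voicing Between Vowels: no change — [irohovop]
  3 Glottal Epenthesis: [irohovop] → [hirohovop]
/evazsos/:
  1 Word-Final Devoicing: no change — [evazsos]
  2 Voicing Between Vowels: no change — [evazsos]
  3 Glottal Epenthesis: [evazsos] → [hevazsos]
/apirofil/:
  1 Word-Final Devoicing: no change — [apirofil]
  2 Voicing Between Vowels: no change — [apirofil]
  3 Glottal Epenthesis: [apirofil] → [hapirofil]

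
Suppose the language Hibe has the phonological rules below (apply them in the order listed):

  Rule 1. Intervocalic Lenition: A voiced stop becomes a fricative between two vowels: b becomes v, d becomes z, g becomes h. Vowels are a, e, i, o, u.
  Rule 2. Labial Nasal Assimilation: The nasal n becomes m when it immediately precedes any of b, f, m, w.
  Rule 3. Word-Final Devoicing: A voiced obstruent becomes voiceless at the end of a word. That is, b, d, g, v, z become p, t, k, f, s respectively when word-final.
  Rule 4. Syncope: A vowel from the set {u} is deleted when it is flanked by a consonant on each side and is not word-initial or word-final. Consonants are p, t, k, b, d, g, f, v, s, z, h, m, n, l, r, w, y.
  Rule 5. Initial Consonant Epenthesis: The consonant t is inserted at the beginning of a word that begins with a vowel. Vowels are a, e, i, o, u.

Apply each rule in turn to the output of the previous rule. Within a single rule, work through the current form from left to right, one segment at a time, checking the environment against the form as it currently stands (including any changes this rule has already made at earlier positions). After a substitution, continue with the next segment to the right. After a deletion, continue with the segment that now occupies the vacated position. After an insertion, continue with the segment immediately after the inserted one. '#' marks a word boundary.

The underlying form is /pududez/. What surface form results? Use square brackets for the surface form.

Rule 1 Intervocalic Lenition: [pududez] → [puzuzez]
Rule 2 Labial Nasal Assimilation: no change — [puzuzez]
Rule 3 Word-Final Devoicing: [puzuzez] → [puzuzes]
Rule 4 Syncope: [puzuzes] → [pzzes]
Rule 5 Initial Consonant Epenthesis: no change — [pzzes]

[pzzes]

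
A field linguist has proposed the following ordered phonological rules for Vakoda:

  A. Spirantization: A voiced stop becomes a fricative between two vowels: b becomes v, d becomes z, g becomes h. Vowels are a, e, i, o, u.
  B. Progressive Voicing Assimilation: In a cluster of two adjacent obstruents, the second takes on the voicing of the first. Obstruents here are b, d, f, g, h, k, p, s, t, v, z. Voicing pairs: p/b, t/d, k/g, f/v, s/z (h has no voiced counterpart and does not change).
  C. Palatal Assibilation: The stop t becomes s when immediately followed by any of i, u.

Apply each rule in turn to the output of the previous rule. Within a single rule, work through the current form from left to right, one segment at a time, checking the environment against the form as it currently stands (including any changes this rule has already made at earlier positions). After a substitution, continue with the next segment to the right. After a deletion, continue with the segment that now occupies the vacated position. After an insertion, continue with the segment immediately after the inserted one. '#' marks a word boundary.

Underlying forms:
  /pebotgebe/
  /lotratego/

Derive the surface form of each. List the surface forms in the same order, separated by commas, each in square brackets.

/pebotgebe/:
  A Spirantization: [pebotgebe] → [pevotgeve]
  B Progressive Voicing Assimilation: [pevotgeve] → [pevotkeve]
  C Palatal Assibilation: no change — [pevotkeve]
/lotratego/:
  A Spirantization: [lotratego] → [lotrateho]
  B Progressive Voicing Assimilation: no change — [lotrateho]
  C Palatal Assibilation: no change — [lotrateho]

[pevotkeve], [lotrateho]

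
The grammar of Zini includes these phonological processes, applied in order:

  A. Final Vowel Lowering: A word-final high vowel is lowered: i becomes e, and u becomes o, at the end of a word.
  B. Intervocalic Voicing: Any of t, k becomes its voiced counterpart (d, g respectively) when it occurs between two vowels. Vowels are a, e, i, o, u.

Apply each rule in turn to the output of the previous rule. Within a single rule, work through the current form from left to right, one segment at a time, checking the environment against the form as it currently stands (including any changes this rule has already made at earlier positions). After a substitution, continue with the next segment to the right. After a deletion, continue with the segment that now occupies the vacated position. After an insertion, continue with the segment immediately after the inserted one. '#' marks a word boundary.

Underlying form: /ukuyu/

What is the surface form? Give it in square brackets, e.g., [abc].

A Final Vowel Lowering: [ukuyu] → [ukuyo]
B Intervocalic Voicing: [ukuyo] → [uguyo]

[uguyo]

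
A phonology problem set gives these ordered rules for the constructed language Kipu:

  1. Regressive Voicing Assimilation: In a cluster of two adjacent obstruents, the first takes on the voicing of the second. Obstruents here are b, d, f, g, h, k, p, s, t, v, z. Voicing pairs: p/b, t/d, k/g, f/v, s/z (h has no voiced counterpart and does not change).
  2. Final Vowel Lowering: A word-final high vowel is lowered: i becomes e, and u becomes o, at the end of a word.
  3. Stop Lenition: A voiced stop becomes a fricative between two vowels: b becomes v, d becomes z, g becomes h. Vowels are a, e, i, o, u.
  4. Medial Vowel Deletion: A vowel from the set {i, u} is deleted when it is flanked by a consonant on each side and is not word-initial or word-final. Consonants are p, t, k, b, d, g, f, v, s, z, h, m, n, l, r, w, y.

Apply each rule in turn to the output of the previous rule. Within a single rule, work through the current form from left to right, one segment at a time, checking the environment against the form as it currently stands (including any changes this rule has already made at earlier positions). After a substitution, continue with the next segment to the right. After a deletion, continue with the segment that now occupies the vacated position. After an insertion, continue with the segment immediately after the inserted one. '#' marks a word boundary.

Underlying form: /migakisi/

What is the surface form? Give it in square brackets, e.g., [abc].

1 Regressive Voicing Assimilation: no change — [migakisi]
2 Final Vowel Lowering: [migakisi] → [migakise]
3 Stop Lenition: [migakise] → [mihakise]
4 Medial Vowel Deletion: [mihakise] → [mhakse]

[mhakse]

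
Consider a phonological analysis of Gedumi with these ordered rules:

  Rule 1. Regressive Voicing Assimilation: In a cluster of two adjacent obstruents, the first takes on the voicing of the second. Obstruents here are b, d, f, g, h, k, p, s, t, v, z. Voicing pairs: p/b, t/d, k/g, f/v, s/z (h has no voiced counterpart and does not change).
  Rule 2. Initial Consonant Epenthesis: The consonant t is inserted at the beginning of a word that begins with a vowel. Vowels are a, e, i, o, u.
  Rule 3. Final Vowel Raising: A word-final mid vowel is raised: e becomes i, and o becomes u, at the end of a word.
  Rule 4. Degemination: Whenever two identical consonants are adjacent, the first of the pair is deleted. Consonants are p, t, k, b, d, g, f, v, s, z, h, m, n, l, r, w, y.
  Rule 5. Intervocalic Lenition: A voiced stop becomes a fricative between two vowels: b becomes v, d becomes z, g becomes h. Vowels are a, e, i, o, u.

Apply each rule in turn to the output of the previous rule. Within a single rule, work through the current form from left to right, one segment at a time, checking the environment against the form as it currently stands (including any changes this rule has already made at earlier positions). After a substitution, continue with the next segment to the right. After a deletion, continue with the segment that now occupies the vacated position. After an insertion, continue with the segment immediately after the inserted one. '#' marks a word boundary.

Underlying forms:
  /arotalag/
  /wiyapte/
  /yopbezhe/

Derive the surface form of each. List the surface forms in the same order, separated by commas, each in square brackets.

/arotalag/:
  Rule 1 Regressive Voicing Assimilation: no change — [arotalag]
  Rule 2 Initial Consonant Epenthesis: [arotalag] → [tarotalag]
  Rule 3 Final Vowel Raising: no change — [tarotalag]
  Rule 4 Degemination: no change — [tarotalag]
  Rule 5 Intervocalic Lenition: no change — [tarotalag]
/wiyapte/:
  Rule 1 Regressive Voicing Assimilation: no change — [wiyapte]
  Rule 2 Initial Consonant Epenthesis: no change — [wiyapte]
  Rule 3 Final Vowel Raising: [wiyapte] → [wiyapti]
  Rule 4 Degemination: no change — [wiyapti]
  Rule 5 Intervocalic Lenition: no change — [wiyapti]
/yopbezhe/:
  Rule 1 Regressive Voicing Assimilation: [yopbezhe] → [yobbeshe]
  Rule 2 Initial Consonant Epenthesis: no change — [yobbeshe]
  Rule 3 Final Vowel Raising: [yobbeshe] → [yobbeshi]
  Rule 4 Degemination: [yobbeshi] → [yobeshi]
  Rule 5 Intervocalic Lenition: [yobeshi] → [yoveshi]

[tarotalag], [wiyapti], [yoveshi]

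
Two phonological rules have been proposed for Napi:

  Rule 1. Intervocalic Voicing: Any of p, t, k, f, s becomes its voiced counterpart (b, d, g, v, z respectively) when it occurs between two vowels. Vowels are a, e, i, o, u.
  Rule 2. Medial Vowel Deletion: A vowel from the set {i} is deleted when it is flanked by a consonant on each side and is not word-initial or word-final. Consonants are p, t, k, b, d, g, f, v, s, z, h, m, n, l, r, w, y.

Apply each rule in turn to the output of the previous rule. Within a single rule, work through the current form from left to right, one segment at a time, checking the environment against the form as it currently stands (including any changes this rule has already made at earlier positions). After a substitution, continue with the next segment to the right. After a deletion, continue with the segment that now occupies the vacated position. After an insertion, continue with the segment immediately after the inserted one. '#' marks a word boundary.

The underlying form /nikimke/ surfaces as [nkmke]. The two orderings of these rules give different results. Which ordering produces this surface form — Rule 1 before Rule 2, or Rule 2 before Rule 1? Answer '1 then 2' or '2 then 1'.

2 then 1

Order 1 then 2:
  1 Intervocalic Voicing: [nikimke] → [nigimke]
  2 Medial Vowel Deletion: [nigimke] → [ngmke]
  result: [ngmke]
Order 2 then 1:
  2 Medial Vowel Deletion: [nikimke] → [nkmke]
  1 Intervocalic Voicing: no change — [nkmke]
  result: [nkmke]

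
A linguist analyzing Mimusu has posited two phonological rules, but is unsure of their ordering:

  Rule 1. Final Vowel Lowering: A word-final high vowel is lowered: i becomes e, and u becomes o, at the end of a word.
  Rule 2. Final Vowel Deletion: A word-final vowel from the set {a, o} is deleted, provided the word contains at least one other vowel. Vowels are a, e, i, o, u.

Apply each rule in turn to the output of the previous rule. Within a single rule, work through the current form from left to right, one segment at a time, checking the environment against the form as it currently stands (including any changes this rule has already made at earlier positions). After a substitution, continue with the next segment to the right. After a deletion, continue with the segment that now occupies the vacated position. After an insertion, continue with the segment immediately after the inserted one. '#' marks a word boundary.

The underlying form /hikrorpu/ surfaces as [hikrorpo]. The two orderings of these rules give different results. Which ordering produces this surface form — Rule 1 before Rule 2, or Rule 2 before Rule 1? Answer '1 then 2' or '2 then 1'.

2 then 1

Order 1 then 2:
  1 Final Vowel Lowering: [hikrorpu] → [hikrorpo]
  2 Final Vowel Deletion: [hikrorpo] → [hikrorp]
  result: [hikrorp]
Order 2 then 1:
  2 Final Vowel Deletion: no change — [hikrorpu]
  1 Final Vowel Lowering: [hikrorpu] → [hikrorpo]
  result: [hikrorpo]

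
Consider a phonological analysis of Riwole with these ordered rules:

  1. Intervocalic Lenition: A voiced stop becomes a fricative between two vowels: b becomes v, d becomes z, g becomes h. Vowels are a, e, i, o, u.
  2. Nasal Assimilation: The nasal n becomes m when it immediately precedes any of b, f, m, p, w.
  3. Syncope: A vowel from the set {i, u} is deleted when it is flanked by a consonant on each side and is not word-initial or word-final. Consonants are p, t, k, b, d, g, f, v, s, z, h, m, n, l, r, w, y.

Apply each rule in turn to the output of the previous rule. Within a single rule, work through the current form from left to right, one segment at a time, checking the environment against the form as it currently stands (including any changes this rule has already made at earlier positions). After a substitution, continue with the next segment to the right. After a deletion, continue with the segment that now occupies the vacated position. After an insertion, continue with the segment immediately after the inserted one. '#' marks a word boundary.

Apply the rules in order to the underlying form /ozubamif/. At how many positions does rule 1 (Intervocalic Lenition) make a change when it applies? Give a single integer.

1 Intervocalic Lenition: [ozubamif] → [ozuvamif]
2 Nasal Assimilation: no change — [ozuvamif]
3 Syncope: [ozuvamif] → [ozvamf]
Rule 1 changed 1 position(s).

1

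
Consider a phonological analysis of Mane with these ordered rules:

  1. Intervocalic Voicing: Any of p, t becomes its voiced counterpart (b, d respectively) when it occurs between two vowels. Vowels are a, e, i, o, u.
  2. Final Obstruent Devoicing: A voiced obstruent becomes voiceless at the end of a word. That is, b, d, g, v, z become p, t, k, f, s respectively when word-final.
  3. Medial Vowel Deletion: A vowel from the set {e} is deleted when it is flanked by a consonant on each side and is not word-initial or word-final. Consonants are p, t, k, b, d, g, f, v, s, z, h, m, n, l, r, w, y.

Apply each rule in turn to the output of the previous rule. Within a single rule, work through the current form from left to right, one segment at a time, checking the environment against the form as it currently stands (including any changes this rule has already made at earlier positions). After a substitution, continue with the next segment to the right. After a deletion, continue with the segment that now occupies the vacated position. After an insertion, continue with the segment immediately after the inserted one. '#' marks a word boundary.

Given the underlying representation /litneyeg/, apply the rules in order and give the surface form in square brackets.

1 Intervocalic Voicing: no change — [litneyeg]
2 Final Obstruent Devoicing: [litneyeg] → [litneyek]
3 Medial Vowel Deletion: [litneyek] → [litnyk]

[litnyk]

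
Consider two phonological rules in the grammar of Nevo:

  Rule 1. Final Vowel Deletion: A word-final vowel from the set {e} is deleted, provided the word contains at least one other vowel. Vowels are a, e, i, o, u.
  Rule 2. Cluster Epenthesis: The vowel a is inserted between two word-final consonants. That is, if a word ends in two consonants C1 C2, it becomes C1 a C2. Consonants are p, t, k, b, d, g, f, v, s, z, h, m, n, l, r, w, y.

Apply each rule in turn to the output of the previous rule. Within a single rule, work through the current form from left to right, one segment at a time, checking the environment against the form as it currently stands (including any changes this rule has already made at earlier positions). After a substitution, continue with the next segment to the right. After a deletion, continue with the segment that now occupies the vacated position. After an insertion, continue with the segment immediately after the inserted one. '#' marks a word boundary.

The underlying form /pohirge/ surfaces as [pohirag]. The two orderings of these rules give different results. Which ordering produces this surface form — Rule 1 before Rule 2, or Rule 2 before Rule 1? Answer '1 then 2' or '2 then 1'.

Order 1 then 2:
  1 Final Vowel Deletion: [pohirge] → [pohirg]
  2 Cluster Epenthesis: [pohirg] → [pohirag]
  result: [pohirag]
Order 2 then 1:
  2 Cluster Epenthesis: no change — [pohirge]
  1 Final Vowel Deletion: [pohirge] → [pohirg]
  result: [pohirg]

1 then 2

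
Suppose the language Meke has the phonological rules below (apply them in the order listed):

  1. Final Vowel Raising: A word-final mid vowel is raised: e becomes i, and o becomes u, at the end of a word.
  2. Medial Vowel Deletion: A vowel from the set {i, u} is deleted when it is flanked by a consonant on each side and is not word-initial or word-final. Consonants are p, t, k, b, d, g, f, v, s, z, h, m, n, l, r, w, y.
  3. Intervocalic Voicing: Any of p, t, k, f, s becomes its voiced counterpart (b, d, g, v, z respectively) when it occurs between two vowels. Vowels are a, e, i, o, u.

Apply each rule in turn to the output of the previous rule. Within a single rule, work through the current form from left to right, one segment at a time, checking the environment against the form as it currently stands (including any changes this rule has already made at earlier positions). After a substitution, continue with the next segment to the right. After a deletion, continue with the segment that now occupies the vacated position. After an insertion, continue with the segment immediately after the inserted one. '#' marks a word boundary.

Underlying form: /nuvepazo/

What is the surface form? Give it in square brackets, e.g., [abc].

1 Final Vowel Raising: [nuvepazo] → [nuvepazu]
2 Medial Vowel Deletion: [nuvepazu] → [nvepazu]
3 Intervocalic Voicing: [nvepazu] → [nvebazu]

[nvebazu]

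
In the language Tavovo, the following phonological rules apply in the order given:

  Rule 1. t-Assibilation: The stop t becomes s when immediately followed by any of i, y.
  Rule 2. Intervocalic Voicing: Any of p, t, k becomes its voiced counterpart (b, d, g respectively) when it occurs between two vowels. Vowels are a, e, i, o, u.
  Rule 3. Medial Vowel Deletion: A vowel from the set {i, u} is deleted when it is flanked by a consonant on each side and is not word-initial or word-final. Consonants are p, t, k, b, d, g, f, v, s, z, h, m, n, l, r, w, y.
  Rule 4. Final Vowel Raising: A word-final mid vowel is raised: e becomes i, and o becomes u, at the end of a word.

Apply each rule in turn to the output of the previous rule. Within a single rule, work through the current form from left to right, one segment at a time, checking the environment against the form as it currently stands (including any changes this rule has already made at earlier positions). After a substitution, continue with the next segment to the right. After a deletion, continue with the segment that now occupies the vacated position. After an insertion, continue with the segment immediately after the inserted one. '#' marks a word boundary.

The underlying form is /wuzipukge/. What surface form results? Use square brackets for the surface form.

[wzbkgi]

Rule 1 t-Assibilation: no change — [wuzipukge]
Rule 2 Intervocalic Voicing: [wuzipukge] → [wuzibukge]
Rule 3 Medial Vowel Deletion: [wuzibukge] → [wzbkge]
Rule 4 Final Vowel Raising: [wzbkge] → [wzbkgi]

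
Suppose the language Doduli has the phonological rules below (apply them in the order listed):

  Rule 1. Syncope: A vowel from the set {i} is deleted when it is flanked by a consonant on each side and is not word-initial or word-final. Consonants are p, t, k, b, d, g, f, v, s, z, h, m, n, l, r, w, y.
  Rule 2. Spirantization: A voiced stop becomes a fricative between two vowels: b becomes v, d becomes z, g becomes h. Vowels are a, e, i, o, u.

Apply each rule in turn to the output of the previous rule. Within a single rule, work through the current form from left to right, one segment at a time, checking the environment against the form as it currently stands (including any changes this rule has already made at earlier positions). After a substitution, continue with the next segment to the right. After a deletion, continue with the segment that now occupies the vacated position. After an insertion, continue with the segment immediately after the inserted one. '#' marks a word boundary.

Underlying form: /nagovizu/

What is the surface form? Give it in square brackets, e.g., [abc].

[nahovzu]

Rule 1 Syncope: [nagovizu] → [nagovzu]
Rule 2 Spirantization: [nagovzu] → [nahovzu]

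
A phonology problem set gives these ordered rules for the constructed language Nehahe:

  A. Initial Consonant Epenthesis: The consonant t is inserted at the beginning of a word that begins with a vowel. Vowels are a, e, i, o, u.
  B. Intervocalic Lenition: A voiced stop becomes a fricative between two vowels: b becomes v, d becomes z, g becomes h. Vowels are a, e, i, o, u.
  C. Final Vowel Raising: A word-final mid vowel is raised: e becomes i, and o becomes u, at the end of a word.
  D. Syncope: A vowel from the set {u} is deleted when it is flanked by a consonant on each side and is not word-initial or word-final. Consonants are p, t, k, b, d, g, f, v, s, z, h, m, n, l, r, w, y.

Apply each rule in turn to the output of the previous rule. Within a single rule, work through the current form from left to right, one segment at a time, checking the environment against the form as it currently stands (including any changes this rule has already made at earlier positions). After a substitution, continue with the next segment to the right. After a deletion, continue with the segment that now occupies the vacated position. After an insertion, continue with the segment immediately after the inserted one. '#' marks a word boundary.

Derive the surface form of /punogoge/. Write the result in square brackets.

[pnohohi]

A Initial Consonant Epenthesis: no change — [punogoge]
B Intervocalic Lenition: [punogoge] → [punohohe]
C Final Vowel Raising: [punohohe] → [punohohi]
D Syncope: [punohohi] → [pnohohi]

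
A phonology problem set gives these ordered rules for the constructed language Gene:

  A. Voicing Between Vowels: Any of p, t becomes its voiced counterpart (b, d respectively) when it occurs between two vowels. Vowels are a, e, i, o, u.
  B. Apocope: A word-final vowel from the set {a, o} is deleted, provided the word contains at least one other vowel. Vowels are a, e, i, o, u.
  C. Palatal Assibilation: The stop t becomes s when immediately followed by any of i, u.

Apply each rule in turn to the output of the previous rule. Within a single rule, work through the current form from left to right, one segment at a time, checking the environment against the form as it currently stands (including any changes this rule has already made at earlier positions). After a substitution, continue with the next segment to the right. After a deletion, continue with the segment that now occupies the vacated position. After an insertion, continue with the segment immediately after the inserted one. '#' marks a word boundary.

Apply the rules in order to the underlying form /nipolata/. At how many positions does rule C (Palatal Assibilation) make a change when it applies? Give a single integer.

A Voicing Between Vowels: [nipolata] → [nibolada]
B Apocope: [nibolada] → [nibolad]
C Palatal Assibilation: no change — [nibolad]
Rule C changed 0 position(s).

0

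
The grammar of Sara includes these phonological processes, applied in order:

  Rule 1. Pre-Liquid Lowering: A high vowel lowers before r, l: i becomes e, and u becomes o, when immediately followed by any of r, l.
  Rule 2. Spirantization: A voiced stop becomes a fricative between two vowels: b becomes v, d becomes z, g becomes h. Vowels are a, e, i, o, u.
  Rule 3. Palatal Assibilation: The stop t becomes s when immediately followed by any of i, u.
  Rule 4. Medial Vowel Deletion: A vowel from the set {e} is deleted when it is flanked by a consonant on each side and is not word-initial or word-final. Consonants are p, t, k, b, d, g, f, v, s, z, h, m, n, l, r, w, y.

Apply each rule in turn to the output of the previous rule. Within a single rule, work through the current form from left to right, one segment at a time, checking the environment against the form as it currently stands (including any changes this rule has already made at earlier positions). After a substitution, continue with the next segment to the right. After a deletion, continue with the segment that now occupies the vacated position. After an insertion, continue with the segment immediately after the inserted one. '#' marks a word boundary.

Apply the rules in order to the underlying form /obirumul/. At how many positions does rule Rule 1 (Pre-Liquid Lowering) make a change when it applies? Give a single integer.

2

Rule 1 Pre-Liquid Lowering: [obirumul] → [oberumol]
Rule 2 Spirantization: [oberumol] → [overumol]
Rule 3 Palatal Assibilation: no change — [overumol]
Rule 4 Medial Vowel Deletion: [overumol] → [ovrumol]
Rule Rule 1 changed 2 position(s).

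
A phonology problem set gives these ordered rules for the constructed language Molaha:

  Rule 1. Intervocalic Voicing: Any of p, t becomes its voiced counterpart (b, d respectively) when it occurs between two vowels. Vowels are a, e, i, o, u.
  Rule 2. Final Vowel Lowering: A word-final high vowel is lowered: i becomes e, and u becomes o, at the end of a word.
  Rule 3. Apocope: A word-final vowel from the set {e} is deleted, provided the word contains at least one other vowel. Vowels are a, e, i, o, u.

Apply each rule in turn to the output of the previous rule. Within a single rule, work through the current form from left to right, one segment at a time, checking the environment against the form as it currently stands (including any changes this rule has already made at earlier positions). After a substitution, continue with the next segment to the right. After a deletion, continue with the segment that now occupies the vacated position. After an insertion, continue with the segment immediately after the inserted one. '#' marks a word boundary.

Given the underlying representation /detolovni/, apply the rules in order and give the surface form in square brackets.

[dedolovn]

Rule 1 Intervocalic Voicing: [detolovni] → [dedolovni]
Rule 2 Final Vowel Lowering: [dedolovni] → [dedolovne]
Rule 3 Apocope: [dedolovne] → [dedolovn]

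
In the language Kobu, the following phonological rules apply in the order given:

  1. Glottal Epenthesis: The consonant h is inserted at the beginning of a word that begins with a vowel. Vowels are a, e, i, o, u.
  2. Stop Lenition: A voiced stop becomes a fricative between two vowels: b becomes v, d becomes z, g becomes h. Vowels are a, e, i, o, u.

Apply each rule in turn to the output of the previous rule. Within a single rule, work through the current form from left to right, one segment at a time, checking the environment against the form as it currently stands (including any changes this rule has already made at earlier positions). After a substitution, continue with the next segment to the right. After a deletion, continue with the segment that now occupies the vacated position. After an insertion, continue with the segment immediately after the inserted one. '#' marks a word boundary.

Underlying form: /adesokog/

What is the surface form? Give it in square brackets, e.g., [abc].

[hazesokog]

1 Glottal Epenthesis: [adesokog] → [hadesokog]
2 Stop Lenition: [hadesokog] → [hazesokog]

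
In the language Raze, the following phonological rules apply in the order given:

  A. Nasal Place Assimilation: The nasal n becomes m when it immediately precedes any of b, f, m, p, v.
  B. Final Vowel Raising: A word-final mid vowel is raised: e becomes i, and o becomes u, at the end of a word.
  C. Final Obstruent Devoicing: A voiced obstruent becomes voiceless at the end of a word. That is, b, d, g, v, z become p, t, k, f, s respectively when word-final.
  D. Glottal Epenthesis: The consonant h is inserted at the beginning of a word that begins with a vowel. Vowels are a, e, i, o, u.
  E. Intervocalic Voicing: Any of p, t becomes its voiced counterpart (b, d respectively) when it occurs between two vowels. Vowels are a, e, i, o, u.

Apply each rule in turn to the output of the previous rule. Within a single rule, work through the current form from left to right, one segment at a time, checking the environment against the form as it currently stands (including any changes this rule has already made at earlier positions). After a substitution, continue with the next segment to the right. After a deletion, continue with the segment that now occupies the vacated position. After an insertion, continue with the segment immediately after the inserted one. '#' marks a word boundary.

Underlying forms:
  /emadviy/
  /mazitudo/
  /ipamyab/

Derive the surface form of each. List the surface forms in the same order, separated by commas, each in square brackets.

/emadviy/:
  A Nasal Place Assimilation: no change — [emadviy]
  B Final Vowel Raising: no change — [emadviy]
  C Final Obstruent Devoicing: no change — [emadviy]
  D Glottal Epenthesis: [emadviy] → [hemadviy]
  E Intervocalic Voicing: no change — [hemadviy]
/mazitudo/:
  A Nasal Place Assimilation: no change — [mazitudo]
  B Final Vowel Raising: [mazitudo] → [mazitudu]
  C Final Obstruent Devoicing: no change — [mazitudu]
  D Glottal Epenthesis: no change — [mazitudu]
  E Intervocalic Voicing: [mazitudu] → [mazidudu]
/ipamyab/:
  A Nasal Place Assimilation: no change — [ipamyab]
  B Final Vowel Raising: no change — [ipamyab]
  C Final Obstruent Devoicing: [ipamyab] → [ipamyap]
  D Glottal Epenthesis: [ipamyap] → [hipamyap]
  E Intervocalic Voicing: [hipamyap] → [hibamyap]

[hemadviy], [mazidudu], [hibamyap]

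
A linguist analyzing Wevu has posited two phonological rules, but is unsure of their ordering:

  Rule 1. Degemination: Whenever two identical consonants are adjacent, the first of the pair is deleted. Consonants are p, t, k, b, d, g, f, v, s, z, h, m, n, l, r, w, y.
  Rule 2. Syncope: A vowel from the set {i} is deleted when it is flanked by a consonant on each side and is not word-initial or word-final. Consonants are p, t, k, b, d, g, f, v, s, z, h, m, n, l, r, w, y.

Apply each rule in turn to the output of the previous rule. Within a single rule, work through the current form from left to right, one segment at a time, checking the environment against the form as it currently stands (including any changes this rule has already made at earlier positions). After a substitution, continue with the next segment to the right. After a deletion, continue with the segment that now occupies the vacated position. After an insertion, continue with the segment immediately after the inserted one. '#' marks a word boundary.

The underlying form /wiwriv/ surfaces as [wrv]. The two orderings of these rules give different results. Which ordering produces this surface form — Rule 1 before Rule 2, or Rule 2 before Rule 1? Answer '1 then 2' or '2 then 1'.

2 then 1

Order 1 then 2:
  1 Degemination: no change — [wiwriv]
  2 Syncope: [wiwriv] → [wwrv]
  result: [wwrv]
Order 2 then 1:
  2 Syncope: [wiwriv] → [wwrv]
  1 Degemination: [wwrv] → [wrv]
  result: [wrv]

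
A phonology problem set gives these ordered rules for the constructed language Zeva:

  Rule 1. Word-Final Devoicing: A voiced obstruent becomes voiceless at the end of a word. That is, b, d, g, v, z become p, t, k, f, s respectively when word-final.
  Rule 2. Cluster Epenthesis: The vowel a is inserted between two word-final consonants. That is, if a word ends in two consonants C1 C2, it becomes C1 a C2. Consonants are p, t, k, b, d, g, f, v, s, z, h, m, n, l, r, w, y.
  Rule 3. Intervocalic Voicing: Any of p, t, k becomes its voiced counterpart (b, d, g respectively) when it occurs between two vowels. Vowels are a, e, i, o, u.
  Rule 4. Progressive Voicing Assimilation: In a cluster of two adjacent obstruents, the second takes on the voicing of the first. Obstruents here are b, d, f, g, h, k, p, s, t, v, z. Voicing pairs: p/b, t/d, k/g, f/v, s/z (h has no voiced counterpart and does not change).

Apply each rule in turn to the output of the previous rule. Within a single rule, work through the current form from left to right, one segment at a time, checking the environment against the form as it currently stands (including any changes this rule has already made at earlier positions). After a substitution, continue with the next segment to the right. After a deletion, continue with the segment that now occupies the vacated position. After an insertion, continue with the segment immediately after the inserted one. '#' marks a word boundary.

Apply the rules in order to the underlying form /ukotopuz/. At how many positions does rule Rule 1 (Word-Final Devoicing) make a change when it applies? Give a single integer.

Rule 1 Word-Final Devoicing: [ukotopuz] → [ukotopus]
Rule 2 Cluster Epenthesis: no change — [ukotopus]
Rule 3 Intervocalic Voicing: [ukotopus] → [ugodobus]
Rule 4 Progressive Voicing Assimilation: no change — [ugodobus]
Rule Rule 1 changed 1 position(s).

1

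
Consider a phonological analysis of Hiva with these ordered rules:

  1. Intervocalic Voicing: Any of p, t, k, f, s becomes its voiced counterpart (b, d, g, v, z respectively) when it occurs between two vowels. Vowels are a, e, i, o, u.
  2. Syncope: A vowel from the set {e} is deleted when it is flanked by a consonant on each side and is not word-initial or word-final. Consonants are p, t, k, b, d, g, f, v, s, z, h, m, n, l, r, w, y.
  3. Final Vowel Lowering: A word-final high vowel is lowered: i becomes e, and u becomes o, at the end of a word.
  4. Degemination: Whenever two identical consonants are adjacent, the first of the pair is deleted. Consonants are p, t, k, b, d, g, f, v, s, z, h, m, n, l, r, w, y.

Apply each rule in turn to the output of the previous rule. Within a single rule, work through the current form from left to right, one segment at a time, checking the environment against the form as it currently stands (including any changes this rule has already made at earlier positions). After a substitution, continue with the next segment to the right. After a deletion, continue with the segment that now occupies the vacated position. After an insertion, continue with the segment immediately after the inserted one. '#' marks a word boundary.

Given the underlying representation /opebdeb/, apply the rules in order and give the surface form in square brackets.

[obdb]

1 Intervocalic Voicing: [opebdeb] → [obebdeb]
2 Syncope: [obebdeb] → [obbdb]
3 Final Vowel Lowering: no change — [obbdb]
4 Degemination: [obbdb] → [obdb]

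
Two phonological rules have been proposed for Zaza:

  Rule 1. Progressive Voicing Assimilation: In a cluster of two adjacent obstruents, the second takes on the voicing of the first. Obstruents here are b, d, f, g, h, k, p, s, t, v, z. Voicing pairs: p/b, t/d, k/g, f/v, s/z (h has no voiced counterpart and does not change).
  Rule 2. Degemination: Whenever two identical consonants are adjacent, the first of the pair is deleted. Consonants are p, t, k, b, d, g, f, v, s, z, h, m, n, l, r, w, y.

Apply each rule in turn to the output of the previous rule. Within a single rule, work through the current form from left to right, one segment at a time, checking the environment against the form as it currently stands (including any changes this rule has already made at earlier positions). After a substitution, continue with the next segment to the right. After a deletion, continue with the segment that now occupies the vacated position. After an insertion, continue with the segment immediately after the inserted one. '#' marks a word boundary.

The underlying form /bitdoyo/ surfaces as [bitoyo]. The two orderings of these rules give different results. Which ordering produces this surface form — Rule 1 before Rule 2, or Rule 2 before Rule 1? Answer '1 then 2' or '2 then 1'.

1 then 2

Order 1 then 2:
  1 Progressive Voicing Assimilation: [bitdoyo] → [bittoyo]
  2 Degemination: [bittoyo] → [bitoyo]
  result: [bitoyo]
Order 2 then 1:
  2 Degemination: no change — [bitdoyo]
  1 Progressive Voicing Assimilation: [bitdoyo] → [bittoyo]
  result: [bittoyo]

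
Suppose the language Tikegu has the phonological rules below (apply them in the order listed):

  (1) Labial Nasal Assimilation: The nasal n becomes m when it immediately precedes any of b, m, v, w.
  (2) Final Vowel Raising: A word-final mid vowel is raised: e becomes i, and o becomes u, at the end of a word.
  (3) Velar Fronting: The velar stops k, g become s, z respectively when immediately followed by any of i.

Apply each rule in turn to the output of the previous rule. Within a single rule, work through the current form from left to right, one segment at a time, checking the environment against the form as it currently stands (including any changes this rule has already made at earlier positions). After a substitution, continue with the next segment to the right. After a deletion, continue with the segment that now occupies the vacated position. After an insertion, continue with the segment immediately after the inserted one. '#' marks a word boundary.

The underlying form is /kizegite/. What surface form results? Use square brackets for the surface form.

(1) Labial Nasal Assimilation: no change — [kizegite]
(2) Final Vowel Raising: [kizegite] → [kizegiti]
(3) Velar Fronting: [kizegiti] → [sizeziti]

[sizeziti]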